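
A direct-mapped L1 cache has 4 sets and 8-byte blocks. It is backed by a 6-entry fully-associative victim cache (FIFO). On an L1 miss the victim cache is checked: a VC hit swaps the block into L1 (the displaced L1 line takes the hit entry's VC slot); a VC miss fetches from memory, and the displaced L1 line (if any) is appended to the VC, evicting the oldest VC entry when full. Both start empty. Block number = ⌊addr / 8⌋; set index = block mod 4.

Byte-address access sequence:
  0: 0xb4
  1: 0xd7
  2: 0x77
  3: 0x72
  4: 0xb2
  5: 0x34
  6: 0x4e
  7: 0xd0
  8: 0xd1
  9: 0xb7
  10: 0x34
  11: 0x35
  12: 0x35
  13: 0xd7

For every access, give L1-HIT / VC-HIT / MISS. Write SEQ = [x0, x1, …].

  [0] addr=0xb4 blk=22 s=2: MISS | VC []
  [1] addr=0xd7 blk=26 s=2: MISS | VC [22]
  [2] addr=0x77 blk=14 s=2: MISS | VC [22, 26]
  [3] addr=0x72 blk=14 s=2: L1-HIT | VC [22, 26]
  [4] addr=0xb2 blk=22 s=2: VC-HIT | VC [14, 26]
  [5] addr=0x34 blk=6 s=2: MISS | VC [14, 26, 22]
  [6] addr=0x4e blk=9 s=1: MISS | VC [14, 26, 22]
  [7] addr=0xd0 blk=26 s=2: VC-HIT | VC [14, 6, 22]
  [8] addr=0xd1 blk=26 s=2: L1-HIT | VC [14, 6, 22]
  [9] addr=0xb7 blk=22 s=2: VC-HIT | VC [14, 6, 26]
  [10] addr=0x34 blk=6 s=2: VC-HIT | VC [14, 22, 26]
  [11] addr=0x35 blk=6 s=2: L1-HIT | VC [14, 22, 26]
  [12] addr=0x35 blk=6 s=2: L1-HIT | VC [14, 22, 26]
  [13] addr=0xd7 blk=26 s=2: VC-HIT | VC [14, 22, 6]

SEQ = [MISS, MISS, MISS, L1-HIT, VC-HIT, MISS, MISS, VC-HIT, L1-HIT, VC-HIT, VC-HIT, L1-HIT, L1-HIT, VC-HIT]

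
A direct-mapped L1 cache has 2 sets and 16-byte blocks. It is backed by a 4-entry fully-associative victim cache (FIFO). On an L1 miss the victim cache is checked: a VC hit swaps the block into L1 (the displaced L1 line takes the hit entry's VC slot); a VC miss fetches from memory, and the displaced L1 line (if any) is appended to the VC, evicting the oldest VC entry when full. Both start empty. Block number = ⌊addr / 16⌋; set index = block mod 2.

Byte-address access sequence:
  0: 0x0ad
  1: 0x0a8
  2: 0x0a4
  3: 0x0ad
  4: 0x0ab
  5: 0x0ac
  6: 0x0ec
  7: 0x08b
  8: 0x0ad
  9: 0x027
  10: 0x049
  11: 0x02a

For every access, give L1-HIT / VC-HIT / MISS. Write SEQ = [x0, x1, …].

SEQ = [MISS, L1-HIT, L1-HIT, L1-HIT, L1-HIT, L1-HIT, MISS, MISS, VC-HIT, MISS, MISS, VC-HIT]

#0 0xad→b10/s0 MISS; vc=[]
#1 0xa8→b10/s0 L1-HIT; vc=[]
#2 0xa4→b10/s0 L1-HIT; vc=[]
#3 0xad→b10/s0 L1-HIT; vc=[]
#4 0xab→b10/s0 L1-HIT; vc=[]
#5 0xac→b10/s0 L1-HIT; vc=[]
#6 0xec→b14/s0 MISS; vc=[10]
#7 0x8b→b8/s0 MISS; vc=[10,14]
#8 0xad→b10/s0 VC-HIT; vc=[8,14]
#9 0x27→b2/s0 MISS; vc=[8,14,10]
#10 0x49→b4/s0 MISS; vc=[8,14,10,2]
#11 0x2a→b2/s0 VC-HIT; vc=[8,14,10,4]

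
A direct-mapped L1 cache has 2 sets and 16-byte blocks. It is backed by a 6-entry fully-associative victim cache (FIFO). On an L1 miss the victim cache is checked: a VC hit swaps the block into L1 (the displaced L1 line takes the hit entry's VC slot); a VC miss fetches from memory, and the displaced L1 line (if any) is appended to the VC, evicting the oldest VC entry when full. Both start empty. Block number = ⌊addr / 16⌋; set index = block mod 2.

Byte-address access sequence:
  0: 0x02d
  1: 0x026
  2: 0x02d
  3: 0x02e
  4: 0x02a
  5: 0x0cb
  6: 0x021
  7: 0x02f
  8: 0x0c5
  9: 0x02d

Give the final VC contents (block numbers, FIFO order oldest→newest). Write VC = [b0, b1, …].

0: 0x2d (blk 2, set 0) → MISS  vc=[]
1: 0x26 (blk 2, set 0) → L1-HIT  vc=[]
2: 0x2d (blk 2, set 0) → L1-HIT  vc=[]
3: 0x2e (blk 2, set 0) → L1-HIT  vc=[]
4: 0x2a (blk 2, set 0) → L1-HIT  vc=[]
5: 0xcb (blk 12, set 0) → MISS  vc=[2]
6: 0x21 (blk 2, set 0) → VC-HIT  vc=[12]
7: 0x2f (blk 2, set 0) → L1-HIT  vc=[12]
8: 0xc5 (blk 12, set 0) → VC-HIT  vc=[2]
9: 0x2d (blk 2, set 0) → VC-HIT  vc=[12]

VC = [12]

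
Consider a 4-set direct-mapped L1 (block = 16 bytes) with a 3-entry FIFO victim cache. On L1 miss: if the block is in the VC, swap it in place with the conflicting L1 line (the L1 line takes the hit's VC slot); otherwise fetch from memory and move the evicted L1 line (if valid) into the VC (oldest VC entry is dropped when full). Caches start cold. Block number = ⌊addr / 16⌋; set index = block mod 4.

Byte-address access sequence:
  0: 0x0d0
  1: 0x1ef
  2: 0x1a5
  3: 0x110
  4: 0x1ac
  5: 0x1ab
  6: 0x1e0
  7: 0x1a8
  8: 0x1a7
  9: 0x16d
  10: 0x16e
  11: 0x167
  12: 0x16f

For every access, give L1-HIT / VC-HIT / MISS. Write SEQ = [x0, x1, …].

  [0] addr=0xd0 blk=13 s=1: MISS | VC []
  [1] addr=0x1ef blk=30 s=2: MISS | VC []
  [2] addr=0x1a5 blk=26 s=2: MISS | VC [30]
  [3] addr=0x110 blk=17 s=1: MISS | VC [30, 13]
  [4] addr=0x1ac blk=26 s=2: L1-HIT | VC [30, 13]
  [5] addr=0x1ab blk=26 s=2: L1-HIT | VC [30, 13]
  [6] addr=0x1e0 blk=30 s=2: VC-HIT | VC [26, 13]
  [7] addr=0x1a8 blk=26 s=2: VC-HIT | VC [30, 13]
  [8] addr=0x1a7 blk=26 s=2: L1-HIT | VC [30, 13]
  [9] addr=0x16d blk=22 s=2: MISS | VC [30, 13, 26]
  [10] addr=0x16e blk=22 s=2: L1-HIT | VC [30, 13, 26]
  [11] addr=0x167 blk=22 s=2: L1-HIT | VC [30, 13, 26]
  [12] addr=0x16f blk=22 s=2: L1-HIT | VC [30, 13, 26]

SEQ = [MISS, MISS, MISS, MISS, L1-HIT, L1-HIT, VC-HIT, VC-HIT, L1-HIT, MISS, L1-HIT, L1-HIT, L1-HIT]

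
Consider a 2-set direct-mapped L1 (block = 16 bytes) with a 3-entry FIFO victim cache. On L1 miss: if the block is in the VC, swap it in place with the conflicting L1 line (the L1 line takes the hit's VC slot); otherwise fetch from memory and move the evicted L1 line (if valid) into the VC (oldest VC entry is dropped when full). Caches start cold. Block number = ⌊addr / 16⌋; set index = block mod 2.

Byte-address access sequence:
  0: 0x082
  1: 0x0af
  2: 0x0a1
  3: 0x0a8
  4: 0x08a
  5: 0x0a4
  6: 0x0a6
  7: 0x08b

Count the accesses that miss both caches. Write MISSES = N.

MISSES = 2

  [0] addr=0x82 blk=8 s=0: MISS | VC []
  [1] addr=0xaf blk=10 s=0: MISS | VC [8]
  [2] addr=0xa1 blk=10 s=0: L1-HIT | VC [8]
  [3] addr=0xa8 blk=10 s=0: L1-HIT | VC [8]
  [4] addr=0x8a blk=8 s=0: VC-HIT | VC [10]
  [5] addr=0xa4 blk=10 s=0: VC-HIT | VC [8]
  [6] addr=0xa6 blk=10 s=0: L1-HIT | VC [8]
  [7] addr=0x8b blk=8 s=0: VC-HIT | VC [10]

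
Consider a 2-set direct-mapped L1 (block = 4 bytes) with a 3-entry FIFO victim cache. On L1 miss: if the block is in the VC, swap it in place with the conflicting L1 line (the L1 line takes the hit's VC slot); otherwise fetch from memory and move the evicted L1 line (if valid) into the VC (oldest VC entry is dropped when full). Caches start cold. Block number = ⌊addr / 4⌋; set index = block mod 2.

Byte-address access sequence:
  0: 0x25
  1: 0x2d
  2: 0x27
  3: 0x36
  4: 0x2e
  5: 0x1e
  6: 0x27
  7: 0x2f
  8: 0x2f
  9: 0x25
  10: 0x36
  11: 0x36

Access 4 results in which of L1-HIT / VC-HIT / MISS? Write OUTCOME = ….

OUTCOME = VC-HIT

  [0] addr=0x25 blk=9 s=1: MISS | VC []
  [1] addr=0x2d blk=11 s=1: MISS | VC [9]
  [2] addr=0x27 blk=9 s=1: VC-HIT | VC [11]
  [3] addr=0x36 blk=13 s=1: MISS | VC [11, 9]
  [4] addr=0x2e blk=11 s=1: VC-HIT | VC [13, 9]
  [5] addr=0x1e blk=7 s=1: MISS | VC [13, 9, 11]
  [6] addr=0x27 blk=9 s=1: VC-HIT | VC [13, 7, 11]
  [7] addr=0x2f blk=11 s=1: VC-HIT | VC [13, 7, 9]
  [8] addr=0x2f blk=11 s=1: L1-HIT | VC [13, 7, 9]
  [9] addr=0x25 blk=9 s=1: VC-HIT | VC [13, 7, 11]
  [10] addr=0x36 blk=13 s=1: VC-HIT | VC [9, 7, 11]
  [11] addr=0x36 blk=13 s=1: L1-HIT | VC [9, 7, 11]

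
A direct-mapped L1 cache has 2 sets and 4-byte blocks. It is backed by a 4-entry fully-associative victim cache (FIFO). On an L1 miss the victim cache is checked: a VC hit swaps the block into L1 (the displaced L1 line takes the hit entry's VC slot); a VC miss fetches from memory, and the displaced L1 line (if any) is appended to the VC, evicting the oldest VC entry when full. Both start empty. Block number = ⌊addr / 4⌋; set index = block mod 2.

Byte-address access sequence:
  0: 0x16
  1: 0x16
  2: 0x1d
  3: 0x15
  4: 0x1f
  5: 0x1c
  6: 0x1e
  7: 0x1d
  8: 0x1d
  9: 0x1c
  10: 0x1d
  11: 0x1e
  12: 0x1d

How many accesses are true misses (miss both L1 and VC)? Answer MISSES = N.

#0 0x16→b5/s1 MISS; vc=[]
#1 0x16→b5/s1 L1-HIT; vc=[]
#2 0x1d→b7/s1 MISS; vc=[5]
#3 0x15→b5/s1 VC-HIT; vc=[7]
#4 0x1f→b7/s1 VC-HIT; vc=[5]
#5 0x1c→b7/s1 L1-HIT; vc=[5]
#6 0x1e→b7/s1 L1-HIT; vc=[5]
#7 0x1d→b7/s1 L1-HIT; vc=[5]
#8 0x1d→b7/s1 L1-HIT; vc=[5]
#9 0x1c→b7/s1 L1-HIT; vc=[5]
#10 0x1d→b7/s1 L1-HIT; vc=[5]
#11 0x1e→b7/s1 L1-HIT; vc=[5]
#12 0x1d→b7/s1 L1-HIT; vc=[5]

MISSES = 2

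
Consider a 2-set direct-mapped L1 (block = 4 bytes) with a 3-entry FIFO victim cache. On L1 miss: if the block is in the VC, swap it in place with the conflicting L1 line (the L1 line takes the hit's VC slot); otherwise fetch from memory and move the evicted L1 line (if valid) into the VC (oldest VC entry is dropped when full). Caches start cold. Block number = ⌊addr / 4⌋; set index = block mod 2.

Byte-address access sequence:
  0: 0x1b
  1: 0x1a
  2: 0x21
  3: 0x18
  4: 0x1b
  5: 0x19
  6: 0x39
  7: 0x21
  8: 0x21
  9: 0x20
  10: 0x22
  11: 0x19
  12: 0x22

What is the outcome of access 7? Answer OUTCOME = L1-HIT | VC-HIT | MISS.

0: 0x1b (blk 6, set 0) → MISS  vc=[]
1: 0x1a (blk 6, set 0) → L1-HIT  vc=[]
2: 0x21 (blk 8, set 0) → MISS  vc=[6]
3: 0x18 (blk 6, set 0) → VC-HIT  vc=[8]
4: 0x1b (blk 6, set 0) → L1-HIT  vc=[8]
5: 0x19 (blk 6, set 0) → L1-HIT  vc=[8]
6: 0x39 (blk 14, set 0) → MISS  vc=[8, 6]
7: 0x21 (blk 8, set 0) → VC-HIT  vc=[14, 6]
8: 0x21 (blk 8, set 0) → L1-HIT  vc=[14, 6]
9: 0x20 (blk 8, set 0) → L1-HIT  vc=[14, 6]
10: 0x22 (blk 8, set 0) → L1-HIT  vc=[14, 6]
11: 0x19 (blk 6, set 0) → VC-HIT  vc=[14, 8]
12: 0x22 (blk 8, set 0) → VC-HIT  vc=[14, 6]

OUTCOME = VC-HIT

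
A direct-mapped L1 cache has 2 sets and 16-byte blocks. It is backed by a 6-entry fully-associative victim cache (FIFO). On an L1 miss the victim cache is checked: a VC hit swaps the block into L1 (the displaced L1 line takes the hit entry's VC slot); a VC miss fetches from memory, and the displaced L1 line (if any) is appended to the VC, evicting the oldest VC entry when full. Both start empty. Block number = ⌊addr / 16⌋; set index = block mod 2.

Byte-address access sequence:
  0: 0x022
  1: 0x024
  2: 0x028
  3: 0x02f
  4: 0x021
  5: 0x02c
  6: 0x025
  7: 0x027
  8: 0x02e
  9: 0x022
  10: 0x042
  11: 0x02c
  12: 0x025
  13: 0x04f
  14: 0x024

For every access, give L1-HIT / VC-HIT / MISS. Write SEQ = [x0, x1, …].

SEQ = [MISS, L1-HIT, L1-HIT, L1-HIT, L1-HIT, L1-HIT, L1-HIT, L1-HIT, L1-HIT, L1-HIT, MISS, VC-HIT, L1-HIT, VC-HIT, VC-HIT]

  [0] addr=0x22 blk=2 s=0: MISS | VC []
  [1] addr=0x24 blk=2 s=0: L1-HIT | VC []
  [2] addr=0x28 blk=2 s=0: L1-HIT | VC []
  [3] addr=0x2f blk=2 s=0: L1-HIT | VC []
  [4] addr=0x21 blk=2 s=0: L1-HIT | VC []
  [5] addr=0x2c blk=2 s=0: L1-HIT | VC []
  [6] addr=0x25 blk=2 s=0: L1-HIT | VC []
  [7] addr=0x27 blk=2 s=0: L1-HIT | VC []
  [8] addr=0x2e blk=2 s=0: L1-HIT | VC []
  [9] addr=0x22 blk=2 s=0: L1-HIT | VC []
  [10] addr=0x42 blk=4 s=0: MISS | VC [2]
  [11] addr=0x2c blk=2 s=0: VC-HIT | VC [4]
  [12] addr=0x25 blk=2 s=0: L1-HIT | VC [4]
  [13] addr=0x4f blk=4 s=0: VC-HIT | VC [2]
  [14] addr=0x24 blk=2 s=0: VC-HIT | VC [4]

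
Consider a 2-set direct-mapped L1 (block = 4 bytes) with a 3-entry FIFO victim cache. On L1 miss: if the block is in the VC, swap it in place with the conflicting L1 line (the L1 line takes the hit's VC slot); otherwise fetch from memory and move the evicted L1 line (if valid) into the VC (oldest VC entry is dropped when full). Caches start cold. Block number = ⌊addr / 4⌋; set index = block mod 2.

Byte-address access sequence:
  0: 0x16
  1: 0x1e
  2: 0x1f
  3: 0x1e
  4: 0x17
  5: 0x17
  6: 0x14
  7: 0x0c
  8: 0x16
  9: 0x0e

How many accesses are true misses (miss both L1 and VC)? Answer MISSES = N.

  [0] addr=0x16 blk=5 s=1: MISS | VC []
  [1] addr=0x1e blk=7 s=1: MISS | VC [5]
  [2] addr=0x1f blk=7 s=1: L1-HIT | VC [5]
  [3] addr=0x1e blk=7 s=1: L1-HIT | VC [5]
  [4] addr=0x17 blk=5 s=1: VC-HIT | VC [7]
  [5] addr=0x17 blk=5 s=1: L1-HIT | VC [7]
  [6] addr=0x14 blk=5 s=1: L1-HIT | VC [7]
  [7] addr=0xc blk=3 s=1: MISS | VC [7, 5]
  [8] addr=0x16 blk=5 s=1: VC-HIT | VC [7, 3]
  [9] addr=0xe blk=3 s=1: VC-HIT | VC [7, 5]

MISSES = 3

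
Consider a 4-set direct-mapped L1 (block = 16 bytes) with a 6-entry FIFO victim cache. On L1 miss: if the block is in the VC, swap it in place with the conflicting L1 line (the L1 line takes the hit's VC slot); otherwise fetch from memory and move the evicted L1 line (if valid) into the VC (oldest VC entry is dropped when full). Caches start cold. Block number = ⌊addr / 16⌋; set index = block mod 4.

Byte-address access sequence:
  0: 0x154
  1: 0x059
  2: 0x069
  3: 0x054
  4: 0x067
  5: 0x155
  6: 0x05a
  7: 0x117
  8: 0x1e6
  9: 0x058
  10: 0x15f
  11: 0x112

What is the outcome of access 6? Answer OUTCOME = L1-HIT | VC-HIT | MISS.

OUTCOME = VC-HIT

  [0] addr=0x154 blk=21 s=1: MISS | VC []
  [1] addr=0x59 blk=5 s=1: MISS | VC [21]
  [2] addr=0x69 blk=6 s=2: MISS | VC [21]
  [3] addr=0x54 blk=5 s=1: L1-HIT | VC [21]
  [4] addr=0x67 blk=6 s=2: L1-HIT | VC [21]
  [5] addr=0x155 blk=21 s=1: VC-HIT | VC [5]
  [6] addr=0x5a blk=5 s=1: VC-HIT | VC [21]
  [7] addr=0x117 blk=17 s=1: MISS | VC [21, 5]
  [8] addr=0x1e6 blk=30 s=2: MISS | VC [21, 5, 6]
  [9] addr=0x58 blk=5 s=1: VC-HIT | VC [21, 17, 6]
  [10] addr=0x15f blk=21 s=1: VC-HIT | VC [5, 17, 6]
  [11] addr=0x112 blk=17 s=1: VC-HIT | VC [5, 21, 6]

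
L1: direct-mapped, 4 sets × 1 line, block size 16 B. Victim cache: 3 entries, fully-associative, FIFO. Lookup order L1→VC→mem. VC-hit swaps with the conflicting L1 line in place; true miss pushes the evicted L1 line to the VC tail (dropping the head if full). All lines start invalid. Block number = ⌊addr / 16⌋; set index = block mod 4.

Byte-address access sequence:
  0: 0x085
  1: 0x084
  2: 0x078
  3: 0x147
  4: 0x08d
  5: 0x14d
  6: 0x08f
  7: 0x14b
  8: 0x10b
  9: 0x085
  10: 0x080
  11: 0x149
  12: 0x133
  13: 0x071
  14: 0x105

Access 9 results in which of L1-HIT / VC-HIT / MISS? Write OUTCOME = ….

#0 0x85→b8/s0 MISS; vc=[]
#1 0x84→b8/s0 L1-HIT; vc=[]
#2 0x78→b7/s3 MISS; vc=[]
#3 0x147→b20/s0 MISS; vc=[8]
#4 0x8d→b8/s0 VC-HIT; vc=[20]
#5 0x14d→b20/s0 VC-HIT; vc=[8]
#6 0x8f→b8/s0 VC-HIT; vc=[20]
#7 0x14b→b20/s0 VC-HIT; vc=[8]
#8 0x10b→b16/s0 MISS; vc=[8,20]
#9 0x85→b8/s0 VC-HIT; vc=[16,20]
#10 0x80→b8/s0 L1-HIT; vc=[16,20]
#11 0x149→b20/s0 VC-HIT; vc=[16,8]
#12 0x133→b19/s3 MISS; vc=[16,8,7]
#13 0x71→b7/s3 VC-HIT; vc=[16,8,19]
#14 0x105→b16/s0 VC-HIT; vc=[20,8,19]

OUTCOME = VC-HIT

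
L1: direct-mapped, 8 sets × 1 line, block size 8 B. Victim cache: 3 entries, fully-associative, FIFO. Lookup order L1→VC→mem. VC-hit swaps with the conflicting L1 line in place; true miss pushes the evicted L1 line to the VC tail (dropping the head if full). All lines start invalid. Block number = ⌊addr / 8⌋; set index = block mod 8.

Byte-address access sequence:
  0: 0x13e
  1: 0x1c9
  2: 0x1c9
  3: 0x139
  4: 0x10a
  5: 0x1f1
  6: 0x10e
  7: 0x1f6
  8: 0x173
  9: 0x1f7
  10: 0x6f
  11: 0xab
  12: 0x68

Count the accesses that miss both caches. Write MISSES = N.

#0 0x13e→b39/s7 MISS; vc=[]
#1 0x1c9→b57/s1 MISS; vc=[]
#2 0x1c9→b57/s1 L1-HIT; vc=[]
#3 0x139→b39/s7 L1-HIT; vc=[]
#4 0x10a→b33/s1 MISS; vc=[57]
#5 0x1f1→b62/s6 MISS; vc=[57]
#6 0x10e→b33/s1 L1-HIT; vc=[57]
#7 0x1f6→b62/s6 L1-HIT; vc=[57]
#8 0x173→b46/s6 MISS; vc=[57,62]
#9 0x1f7→b62/s6 VC-HIT; vc=[57,46]
#10 0x6f→b13/s5 MISS; vc=[57,46]
#11 0xab→b21/s5 MISS; vc=[57,46,13]
#12 0x68→b13/s5 VC-HIT; vc=[57,46,21]

MISSES = 7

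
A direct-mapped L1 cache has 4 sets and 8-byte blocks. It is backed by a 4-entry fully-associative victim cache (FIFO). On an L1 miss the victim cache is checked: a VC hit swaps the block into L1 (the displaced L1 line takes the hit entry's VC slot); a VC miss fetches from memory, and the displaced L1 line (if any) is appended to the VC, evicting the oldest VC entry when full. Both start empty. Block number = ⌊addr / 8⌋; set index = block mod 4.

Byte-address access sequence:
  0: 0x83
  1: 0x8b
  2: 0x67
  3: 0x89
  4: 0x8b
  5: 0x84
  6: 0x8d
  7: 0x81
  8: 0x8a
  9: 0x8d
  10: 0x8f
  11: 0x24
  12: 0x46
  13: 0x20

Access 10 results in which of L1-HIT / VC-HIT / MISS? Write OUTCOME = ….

OUTCOME = L1-HIT

0: 0x83 (blk 16, set 0) → MISS  vc=[]
1: 0x8b (blk 17, set 1) → MISS  vc=[]
2: 0x67 (blk 12, set 0) → MISS  vc=[16]
3: 0x89 (blk 17, set 1) → L1-HIT  vc=[16]
4: 0x8b (blk 17, set 1) → L1-HIT  vc=[16]
5: 0x84 (blk 16, set 0) → VC-HIT  vc=[12]
6: 0x8d (blk 17, set 1) → L1-HIT  vc=[12]
7: 0x81 (blk 16, set 0) → L1-HIT  vc=[12]
8: 0x8a (blk 17, set 1) → L1-HIT  vc=[12]
9: 0x8d (blk 17, set 1) → L1-HIT  vc=[12]
10: 0x8f (blk 17, set 1) → L1-HIT  vc=[12]
11: 0x24 (blk 4, set 0) → MISS  vc=[12, 16]
12: 0x46 (blk 8, set 0) → MISS  vc=[12, 16, 4]
13: 0x20 (blk 4, set 0) → VC-HIT  vc=[12, 16, 8]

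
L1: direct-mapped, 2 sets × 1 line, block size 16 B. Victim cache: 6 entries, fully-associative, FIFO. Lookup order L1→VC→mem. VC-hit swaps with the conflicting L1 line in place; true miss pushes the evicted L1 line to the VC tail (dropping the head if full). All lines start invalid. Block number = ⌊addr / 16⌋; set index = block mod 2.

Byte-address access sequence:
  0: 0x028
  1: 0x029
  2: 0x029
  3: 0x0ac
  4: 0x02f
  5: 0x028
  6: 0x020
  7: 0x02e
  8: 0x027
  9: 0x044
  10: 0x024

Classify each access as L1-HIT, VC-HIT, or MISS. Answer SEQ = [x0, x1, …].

SEQ = [MISS, L1-HIT, L1-HIT, MISS, VC-HIT, L1-HIT, L1-HIT, L1-HIT, L1-HIT, MISS, VC-HIT]

#0 0x28→b2/s0 MISS; vc=[]
#1 0x29→b2/s0 L1-HIT; vc=[]
#2 0x29→b2/s0 L1-HIT; vc=[]
#3 0xac→b10/s0 MISS; vc=[2]
#4 0x2f→b2/s0 VC-HIT; vc=[10]
#5 0x28→b2/s0 L1-HIT; vc=[10]
#6 0x20→b2/s0 L1-HIT; vc=[10]
#7 0x2e→b2/s0 L1-HIT; vc=[10]
#8 0x27→b2/s0 L1-HIT; vc=[10]
#9 0x44→b4/s0 MISS; vc=[10,2]
#10 0x24→b2/s0 VC-HIT; vc=[10,4]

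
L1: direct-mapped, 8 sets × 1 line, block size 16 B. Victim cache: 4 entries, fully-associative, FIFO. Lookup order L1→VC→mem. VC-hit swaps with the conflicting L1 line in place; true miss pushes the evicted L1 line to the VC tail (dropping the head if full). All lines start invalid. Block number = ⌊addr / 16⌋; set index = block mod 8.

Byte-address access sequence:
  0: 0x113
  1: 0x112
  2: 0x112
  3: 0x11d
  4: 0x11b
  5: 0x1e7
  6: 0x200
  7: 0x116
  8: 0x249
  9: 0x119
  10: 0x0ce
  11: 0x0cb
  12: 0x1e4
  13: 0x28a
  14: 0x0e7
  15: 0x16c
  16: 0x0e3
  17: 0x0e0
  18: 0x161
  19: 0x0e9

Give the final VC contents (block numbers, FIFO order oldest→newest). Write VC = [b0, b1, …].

#0 0x113→b17/s1 MISS; vc=[]
#1 0x112→b17/s1 L1-HIT; vc=[]
#2 0x112→b17/s1 L1-HIT; vc=[]
#3 0x11d→b17/s1 L1-HIT; vc=[]
#4 0x11b→b17/s1 L1-HIT; vc=[]
#5 0x1e7→b30/s6 MISS; vc=[]
#6 0x200→b32/s0 MISS; vc=[]
#7 0x116→b17/s1 L1-HIT; vc=[]
#8 0x249→b36/s4 MISS; vc=[]
#9 0x119→b17/s1 L1-HIT; vc=[]
#10 0xce→b12/s4 MISS; vc=[36]
#11 0xcb→b12/s4 L1-HIT; vc=[36]
#12 0x1e4→b30/s6 L1-HIT; vc=[36]
#13 0x28a→b40/s0 MISS; vc=[36,32]
#14 0xe7→b14/s6 MISS; vc=[36,32,30]
#15 0x16c→b22/s6 MISS; vc=[36,32,30,14]
#16 0xe3→b14/s6 VC-HIT; vc=[36,32,30,22]
#17 0xe0→b14/s6 L1-HIT; vc=[36,32,30,22]
#18 0x161→b22/s6 VC-HIT; vc=[36,32,30,14]
#19 0xe9→b14/s6 VC-HIT; vc=[36,32,30,22]

VC = [36, 32, 30, 22]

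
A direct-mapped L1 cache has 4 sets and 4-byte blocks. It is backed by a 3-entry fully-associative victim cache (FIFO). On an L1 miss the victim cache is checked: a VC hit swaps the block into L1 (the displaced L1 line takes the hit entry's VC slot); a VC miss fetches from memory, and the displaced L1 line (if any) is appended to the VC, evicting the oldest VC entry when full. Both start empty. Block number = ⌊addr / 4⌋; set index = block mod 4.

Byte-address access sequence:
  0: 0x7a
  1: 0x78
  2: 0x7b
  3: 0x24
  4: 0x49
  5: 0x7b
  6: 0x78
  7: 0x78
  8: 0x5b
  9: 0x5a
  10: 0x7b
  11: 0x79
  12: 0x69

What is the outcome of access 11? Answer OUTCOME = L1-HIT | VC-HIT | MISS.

#0 0x7a→b30/s2 MISS; vc=[]
#1 0x78→b30/s2 L1-HIT; vc=[]
#2 0x7b→b30/s2 L1-HIT; vc=[]
#3 0x24→b9/s1 MISS; vc=[]
#4 0x49→b18/s2 MISS; vc=[30]
#5 0x7b→b30/s2 VC-HIT; vc=[18]
#6 0x78→b30/s2 L1-HIT; vc=[18]
#7 0x78→b30/s2 L1-HIT; vc=[18]
#8 0x5b→b22/s2 MISS; vc=[18,30]
#9 0x5a→b22/s2 L1-HIT; vc=[18,30]
#10 0x7b→b30/s2 VC-HIT; vc=[18,22]
#11 0x79→b30/s2 L1-HIT; vc=[18,22]
#12 0x69→b26/s2 MISS; vc=[18,22,30]

OUTCOME = L1-HIT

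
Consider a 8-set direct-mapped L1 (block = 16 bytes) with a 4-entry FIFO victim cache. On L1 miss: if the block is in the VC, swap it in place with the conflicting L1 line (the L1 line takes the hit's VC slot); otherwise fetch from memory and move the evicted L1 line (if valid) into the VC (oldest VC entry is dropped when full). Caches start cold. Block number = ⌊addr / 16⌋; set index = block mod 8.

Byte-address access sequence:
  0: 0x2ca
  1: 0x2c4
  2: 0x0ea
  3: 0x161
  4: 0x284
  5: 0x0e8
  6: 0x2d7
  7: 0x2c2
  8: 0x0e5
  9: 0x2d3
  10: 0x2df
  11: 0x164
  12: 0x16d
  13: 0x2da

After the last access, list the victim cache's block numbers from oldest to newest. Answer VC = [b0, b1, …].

VC = [14]

0: 0x2ca (blk 44, set 4) → MISS  vc=[]
1: 0x2c4 (blk 44, set 4) → L1-HIT  vc=[]
2: 0xea (blk 14, set 6) → MISS  vc=[]
3: 0x161 (blk 22, set 6) → MISS  vc=[14]
4: 0x284 (blk 40, set 0) → MISS  vc=[14]
5: 0xe8 (blk 14, set 6) → VC-HIT  vc=[22]
6: 0x2d7 (blk 45, set 5) → MISS  vc=[22]
7: 0x2c2 (blk 44, set 4) → L1-HIT  vc=[22]
8: 0xe5 (blk 14, set 6) → L1-HIT  vc=[22]
9: 0x2d3 (blk 45, set 5) → L1-HIT  vc=[22]
10: 0x2df (blk 45, set 5) → L1-HIT  vc=[22]
11: 0x164 (blk 22, set 6) → VC-HIT  vc=[14]
12: 0x16d (blk 22, set 6) → L1-HIT  vc=[14]
13: 0x2da (blk 45, set 5) → L1-HIT  vc=[14]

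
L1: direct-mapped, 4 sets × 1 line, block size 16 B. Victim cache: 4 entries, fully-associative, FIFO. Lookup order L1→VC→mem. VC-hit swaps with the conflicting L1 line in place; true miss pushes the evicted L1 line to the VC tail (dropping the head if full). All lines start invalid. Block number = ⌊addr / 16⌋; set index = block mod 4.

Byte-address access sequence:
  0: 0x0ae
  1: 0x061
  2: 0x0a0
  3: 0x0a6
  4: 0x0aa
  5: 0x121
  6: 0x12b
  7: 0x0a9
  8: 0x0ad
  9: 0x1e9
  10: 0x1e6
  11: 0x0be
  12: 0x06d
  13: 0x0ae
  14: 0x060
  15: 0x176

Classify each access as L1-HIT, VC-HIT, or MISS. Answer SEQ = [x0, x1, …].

0: 0xae (blk 10, set 2) → MISS  vc=[]
1: 0x61 (blk 6, set 2) → MISS  vc=[10]
2: 0xa0 (blk 10, set 2) → VC-HIT  vc=[6]
3: 0xa6 (blk 10, set 2) → L1-HIT  vc=[6]
4: 0xaa (blk 10, set 2) → L1-HIT  vc=[6]
5: 0x121 (blk 18, set 2) → MISS  vc=[6, 10]
6: 0x12b (blk 18, set 2) → L1-HIT  vc=[6, 10]
7: 0xa9 (blk 10, set 2) → VC-HIT  vc=[6, 18]
8: 0xad (blk 10, set 2) → L1-HIT  vc=[6, 18]
9: 0x1e9 (blk 30, set 2) → MISS  vc=[6, 18, 10]
10: 0x1e6 (blk 30, set 2) → L1-HIT  vc=[6, 18, 10]
11: 0xbe (blk 11, set 3) → MISS  vc=[6, 18, 10]
12: 0x6d (blk 6, set 2) → VC-HIT  vc=[30, 18, 10]
13: 0xae (blk 10, set 2) → VC-HIT  vc=[30, 18, 6]
14: 0x60 (blk 6, set 2) → VC-HIT  vc=[30, 18, 10]
15: 0x176 (blk 23, set 3) → MISS  vc=[30, 18, 10, 11]

SEQ = [MISS, MISS, VC-HIT, L1-HIT, L1-HIT, MISS, L1-HIT, VC-HIT, L1-HIT, MISS, L1-HIT, MISS, VC-HIT, VC-HIT, VC-HIT, MISS]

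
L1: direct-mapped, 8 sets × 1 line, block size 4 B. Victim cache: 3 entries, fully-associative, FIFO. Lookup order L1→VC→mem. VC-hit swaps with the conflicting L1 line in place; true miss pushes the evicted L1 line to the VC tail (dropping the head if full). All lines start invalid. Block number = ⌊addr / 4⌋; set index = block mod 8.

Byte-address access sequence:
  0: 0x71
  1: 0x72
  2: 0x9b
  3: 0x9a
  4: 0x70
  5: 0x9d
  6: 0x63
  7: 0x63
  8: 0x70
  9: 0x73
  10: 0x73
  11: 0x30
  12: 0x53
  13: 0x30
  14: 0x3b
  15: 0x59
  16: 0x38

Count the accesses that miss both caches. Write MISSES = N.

MISSES = 8

  [0] addr=0x71 blk=28 s=4: MISS | VC []
  [1] addr=0x72 blk=28 s=4: L1-HIT | VC []
  [2] addr=0x9b blk=38 s=6: MISS | VC []
  [3] addr=0x9a blk=38 s=6: L1-HIT | VC []
  [4] addr=0x70 blk=28 s=4: L1-HIT | VC []
  [5] addr=0x9d blk=39 s=7: MISS | VC []
  [6] addr=0x63 blk=24 s=0: MISS | VC []
  [7] addr=0x63 blk=24 s=0: L1-HIT | VC []
  [8] addr=0x70 blk=28 s=4: L1-HIT | VC []
  [9] addr=0x73 blk=28 s=4: L1-HIT | VC []
  [10] addr=0x73 blk=28 s=4: L1-HIT | VC []
  [11] addr=0x30 blk=12 s=4: MISS | VC [28]
  [12] addr=0x53 blk=20 s=4: MISS | VC [28, 12]
  [13] addr=0x30 blk=12 s=4: VC-HIT | VC [28, 20]
  [14] addr=0x3b blk=14 s=6: MISS | VC [28, 20, 38]
  [15] addr=0x59 blk=22 s=6: MISS | VC [20, 38, 14]
  [16] addr=0x38 blk=14 s=6: VC-HIT | VC [20, 38, 22]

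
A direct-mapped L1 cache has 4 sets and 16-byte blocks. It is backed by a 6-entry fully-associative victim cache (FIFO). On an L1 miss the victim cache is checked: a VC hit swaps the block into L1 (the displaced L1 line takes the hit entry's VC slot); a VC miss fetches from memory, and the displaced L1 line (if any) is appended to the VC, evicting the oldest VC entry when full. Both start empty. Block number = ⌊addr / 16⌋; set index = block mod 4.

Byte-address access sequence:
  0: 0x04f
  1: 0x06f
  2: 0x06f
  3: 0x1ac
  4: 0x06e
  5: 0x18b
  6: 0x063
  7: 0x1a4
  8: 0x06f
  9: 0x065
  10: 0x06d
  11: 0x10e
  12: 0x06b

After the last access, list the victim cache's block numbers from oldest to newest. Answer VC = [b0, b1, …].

#0 0x4f→b4/s0 MISS; vc=[]
#1 0x6f→b6/s2 MISS; vc=[]
#2 0x6f→b6/s2 L1-HIT; vc=[]
#3 0x1ac→b26/s2 MISS; vc=[6]
#4 0x6e→b6/s2 VC-HIT; vc=[26]
#5 0x18b→b24/s0 MISS; vc=[26,4]
#6 0x63→b6/s2 L1-HIT; vc=[26,4]
#7 0x1a4→b26/s2 VC-HIT; vc=[6,4]
#8 0x6f→b6/s2 VC-HIT; vc=[26,4]
#9 0x65→b6/s2 L1-HIT; vc=[26,4]
#10 0x6d→b6/s2 L1-HIT; vc=[26,4]
#11 0x10e→b16/s0 MISS; vc=[26,4,24]
#12 0x6b→b6/s2 L1-HIT; vc=[26,4,24]

VC = [26, 4, 24]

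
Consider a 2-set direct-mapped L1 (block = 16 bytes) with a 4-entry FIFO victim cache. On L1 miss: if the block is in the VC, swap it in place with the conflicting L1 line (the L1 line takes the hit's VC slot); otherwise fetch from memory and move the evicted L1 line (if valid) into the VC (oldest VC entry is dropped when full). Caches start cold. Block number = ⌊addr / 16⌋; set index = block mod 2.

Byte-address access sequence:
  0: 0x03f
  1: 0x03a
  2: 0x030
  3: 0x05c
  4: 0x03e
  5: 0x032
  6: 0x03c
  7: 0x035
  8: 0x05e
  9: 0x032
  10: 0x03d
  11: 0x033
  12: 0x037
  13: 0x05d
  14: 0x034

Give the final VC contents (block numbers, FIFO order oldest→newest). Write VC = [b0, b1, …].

VC = [5]

#0 0x3f→b3/s1 MISS; vc=[]
#1 0x3a→b3/s1 L1-HIT; vc=[]
#2 0x30→b3/s1 L1-HIT; vc=[]
#3 0x5c→b5/s1 MISS; vc=[3]
#4 0x3e→b3/s1 VC-HIT; vc=[5]
#5 0x32→b3/s1 L1-HIT; vc=[5]
#6 0x3c→b3/s1 L1-HIT; vc=[5]
#7 0x35→b3/s1 L1-HIT; vc=[5]
#8 0x5e→b5/s1 VC-HIT; vc=[3]
#9 0x32→b3/s1 VC-HIT; vc=[5]
#10 0x3d→b3/s1 L1-HIT; vc=[5]
#11 0x33→b3/s1 L1-HIT; vc=[5]
#12 0x37→b3/s1 L1-HIT; vc=[5]
#13 0x5d→b5/s1 VC-HIT; vc=[3]
#14 0x34→b3/s1 VC-HIT; vc=[5]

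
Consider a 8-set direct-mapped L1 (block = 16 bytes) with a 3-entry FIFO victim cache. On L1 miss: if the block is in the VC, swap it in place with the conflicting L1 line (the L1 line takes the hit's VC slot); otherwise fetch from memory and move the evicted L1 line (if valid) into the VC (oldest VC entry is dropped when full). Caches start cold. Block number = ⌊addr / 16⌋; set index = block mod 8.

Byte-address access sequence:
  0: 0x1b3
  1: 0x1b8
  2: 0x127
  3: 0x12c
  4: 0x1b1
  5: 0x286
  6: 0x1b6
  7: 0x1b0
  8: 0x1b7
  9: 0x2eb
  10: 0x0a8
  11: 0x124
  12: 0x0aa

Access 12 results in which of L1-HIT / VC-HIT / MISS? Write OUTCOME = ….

  [0] addr=0x1b3 blk=27 s=3: MISS | VC []
  [1] addr=0x1b8 blk=27 s=3: L1-HIT | VC []
  [2] addr=0x127 blk=18 s=2: MISS | VC []
  [3] addr=0x12c blk=18 s=2: L1-HIT | VC []
  [4] addr=0x1b1 blk=27 s=3: L1-HIT | VC []
  [5] addr=0x286 blk=40 s=0: MISS | VC []
  [6] addr=0x1b6 blk=27 s=3: L1-HIT | VC []
  [7] addr=0x1b0 blk=27 s=3: L1-HIT | VC []
  [8] addr=0x1b7 blk=27 s=3: L1-HIT | VC []
  [9] addr=0x2eb blk=46 s=6: MISS | VC []
  [10] addr=0xa8 blk=10 s=2: MISS | VC [18]
  [11] addr=0x124 blk=18 s=2: VC-HIT | VC [10]
  [12] addr=0xaa blk=10 s=2: VC-HIT | VC [18]

OUTCOME = VC-HIT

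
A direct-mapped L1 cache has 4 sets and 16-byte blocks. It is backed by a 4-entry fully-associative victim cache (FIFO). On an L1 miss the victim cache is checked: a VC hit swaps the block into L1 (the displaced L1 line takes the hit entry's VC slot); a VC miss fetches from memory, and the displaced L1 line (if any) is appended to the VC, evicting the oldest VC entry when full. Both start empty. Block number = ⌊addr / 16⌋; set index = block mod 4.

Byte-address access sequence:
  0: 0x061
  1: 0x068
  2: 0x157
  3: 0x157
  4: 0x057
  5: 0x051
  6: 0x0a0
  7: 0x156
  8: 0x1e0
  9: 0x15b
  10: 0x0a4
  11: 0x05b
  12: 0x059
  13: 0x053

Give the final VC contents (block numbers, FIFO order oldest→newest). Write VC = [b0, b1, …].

0: 0x61 (blk 6, set 2) → MISS  vc=[]
1: 0x68 (blk 6, set 2) → L1-HIT  vc=[]
2: 0x157 (blk 21, set 1) → MISS  vc=[]
3: 0x157 (blk 21, set 1) → L1-HIT  vc=[]
4: 0x57 (blk 5, set 1) → MISS  vc=[21]
5: 0x51 (blk 5, set 1) → L1-HIT  vc=[21]
6: 0xa0 (blk 10, set 2) → MISS  vc=[21, 6]
7: 0x156 (blk 21, set 1) → VC-HIT  vc=[5, 6]
8: 0x1e0 (blk 30, set 2) → MISS  vc=[5, 6, 10]
9: 0x15b (blk 21, set 1) → L1-HIT  vc=[5, 6, 10]
10: 0xa4 (blk 10, set 2) → VC-HIT  vc=[5, 6, 30]
11: 0x5b (blk 5, set 1) → VC-HIT  vc=[21, 6, 30]
12: 0x59 (blk 5, set 1) → L1-HIT  vc=[21, 6, 30]
13: 0x53 (blk 5, set 1) → L1-HIT  vc=[21, 6, 30]

VC = [21, 6, 30]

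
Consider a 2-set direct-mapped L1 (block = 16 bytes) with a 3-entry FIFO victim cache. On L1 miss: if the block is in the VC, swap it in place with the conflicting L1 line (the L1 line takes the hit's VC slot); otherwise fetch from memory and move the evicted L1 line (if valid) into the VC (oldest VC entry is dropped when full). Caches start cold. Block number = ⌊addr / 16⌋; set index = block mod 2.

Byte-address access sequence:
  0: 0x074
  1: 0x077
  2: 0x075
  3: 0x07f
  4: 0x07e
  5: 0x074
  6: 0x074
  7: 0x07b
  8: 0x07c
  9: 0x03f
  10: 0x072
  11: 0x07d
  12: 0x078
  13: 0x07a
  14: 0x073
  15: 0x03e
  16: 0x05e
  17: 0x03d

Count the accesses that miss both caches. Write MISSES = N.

MISSES = 3

  [0] addr=0x74 blk=7 s=1: MISS | VC []
  [1] addr=0x77 blk=7 s=1: L1-HIT | VC []
  [2] addr=0x75 blk=7 s=1: L1-HIT | VC []
  [3] addr=0x7f blk=7 s=1: L1-HIT | VC []
  [4] addr=0x7e blk=7 s=1: L1-HIT | VC []
  [5] addr=0x74 blk=7 s=1: L1-HIT | VC []
  [6] addr=0x74 blk=7 s=1: L1-HIT | VC []
  [7] addr=0x7b blk=7 s=1: L1-HIT | VC []
  [8] addr=0x7c blk=7 s=1: L1-HIT | VC []
  [9] addr=0x3f blk=3 s=1: MISS | VC [7]
  [10] addr=0x72 blk=7 s=1: VC-HIT | VC [3]
  [11] addr=0x7d blk=7 s=1: L1-HIT | VC [3]
  [12] addr=0x78 blk=7 s=1: L1-HIT | VC [3]
  [13] addr=0x7a blk=7 s=1: L1-HIT | VC [3]
  [14] addr=0x73 blk=7 s=1: L1-HIT | VC [3]
  [15] addr=0x3e blk=3 s=1: VC-HIT | VC [7]
  [16] addr=0x5e blk=5 s=1: MISS | VC [7, 3]
  [17] addr=0x3d blk=3 s=1: VC-HIT | VC [7, 5]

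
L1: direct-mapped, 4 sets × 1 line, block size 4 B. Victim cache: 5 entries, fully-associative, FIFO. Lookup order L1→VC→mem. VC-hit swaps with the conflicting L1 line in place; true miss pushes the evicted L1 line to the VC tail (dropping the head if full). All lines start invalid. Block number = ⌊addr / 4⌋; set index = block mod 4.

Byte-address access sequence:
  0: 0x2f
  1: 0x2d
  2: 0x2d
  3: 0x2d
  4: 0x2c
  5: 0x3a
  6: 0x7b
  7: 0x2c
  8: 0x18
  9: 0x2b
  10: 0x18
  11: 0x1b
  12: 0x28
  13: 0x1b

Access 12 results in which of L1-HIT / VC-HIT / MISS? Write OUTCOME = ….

OUTCOME = VC-HIT

  [0] addr=0x2f blk=11 s=3: MISS | VC []
  [1] addr=0x2d blk=11 s=3: L1-HIT | VC []
  [2] addr=0x2d blk=11 s=3: L1-HIT | VC []
  [3] addr=0x2d blk=11 s=3: L1-HIT | VC []
  [4] addr=0x2c blk=11 s=3: L1-HIT | VC []
  [5] addr=0x3a blk=14 s=2: MISS | VC []
  [6] addr=0x7b blk=30 s=2: MISS | VC [14]
  [7] addr=0x2c blk=11 s=3: L1-HIT | VC [14]
  [8] addr=0x18 blk=6 s=2: MISS | VC [14, 30]
  [9] addr=0x2b blk=10 s=2: MISS | VC [14, 30, 6]
  [10] addr=0x18 blk=6 s=2: VC-HIT | VC [14, 30, 10]
  [11] addr=0x1b blk=6 s=2: L1-HIT | VC [14, 30, 10]
  [12] addr=0x28 blk=10 s=2: VC-HIT | VC [14, 30, 6]
  [13] addr=0x1b blk=6 s=2: VC-HIT | VC [14, 30, 10]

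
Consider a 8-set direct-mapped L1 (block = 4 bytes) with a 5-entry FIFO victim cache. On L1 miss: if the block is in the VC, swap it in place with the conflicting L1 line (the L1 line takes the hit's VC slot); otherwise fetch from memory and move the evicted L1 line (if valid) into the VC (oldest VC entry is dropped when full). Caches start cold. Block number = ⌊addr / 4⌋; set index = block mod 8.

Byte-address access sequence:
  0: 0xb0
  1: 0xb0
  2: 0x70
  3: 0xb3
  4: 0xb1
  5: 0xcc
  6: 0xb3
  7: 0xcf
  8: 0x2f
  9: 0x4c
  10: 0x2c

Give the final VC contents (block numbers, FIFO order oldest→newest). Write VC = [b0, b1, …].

VC = [28, 51, 19]

0: 0xb0 (blk 44, set 4) → MISS  vc=[]
1: 0xb0 (blk 44, set 4) → L1-HIT  vc=[]
2: 0x70 (blk 28, set 4) → MISS  vc=[44]
3: 0xb3 (blk 44, set 4) → VC-HIT  vc=[28]
4: 0xb1 (blk 44, set 4) → L1-HIT  vc=[28]
5: 0xcc (blk 51, set 3) → MISS  vc=[28]
6: 0xb3 (blk 44, set 4) → L1-HIT  vc=[28]
7: 0xcf (blk 51, set 3) → L1-HIT  vc=[28]
8: 0x2f (blk 11, set 3) → MISS  vc=[28, 51]
9: 0x4c (blk 19, set 3) → MISS  vc=[28, 51, 11]
10: 0x2c (blk 11, set 3) → VC-HIT  vc=[28, 51, 19]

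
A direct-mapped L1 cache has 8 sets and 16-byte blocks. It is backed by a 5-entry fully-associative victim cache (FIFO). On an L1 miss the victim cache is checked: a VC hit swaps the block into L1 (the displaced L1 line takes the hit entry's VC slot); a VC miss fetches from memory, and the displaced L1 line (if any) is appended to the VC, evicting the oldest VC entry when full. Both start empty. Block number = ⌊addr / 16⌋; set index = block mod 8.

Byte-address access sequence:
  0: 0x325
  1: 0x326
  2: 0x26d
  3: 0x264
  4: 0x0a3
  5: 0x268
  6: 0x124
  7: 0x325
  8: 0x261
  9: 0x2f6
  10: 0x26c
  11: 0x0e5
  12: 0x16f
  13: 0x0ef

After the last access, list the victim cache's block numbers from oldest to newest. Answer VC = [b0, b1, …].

VC = [18, 10, 38, 22]

#0 0x325→b50/s2 MISS; vc=[]
#1 0x326→b50/s2 L1-HIT; vc=[]
#2 0x26d→b38/s6 MISS; vc=[]
#3 0x264→b38/s6 L1-HIT; vc=[]
#4 0xa3→b10/s2 MISS; vc=[50]
#5 0x268→b38/s6 L1-HIT; vc=[50]
#6 0x124→b18/s2 MISS; vc=[50,10]
#7 0x325→b50/s2 VC-HIT; vc=[18,10]
#8 0x261→b38/s6 L1-HIT; vc=[18,10]
#9 0x2f6→b47/s7 MISS; vc=[18,10]
#10 0x26c→b38/s6 L1-HIT; vc=[18,10]
#11 0xe5→b14/s6 MISS; vc=[18,10,38]
#12 0x16f→b22/s6 MISS; vc=[18,10,38,14]
#13 0xef→b14/s6 VC-HIT; vc=[18,10,38,22]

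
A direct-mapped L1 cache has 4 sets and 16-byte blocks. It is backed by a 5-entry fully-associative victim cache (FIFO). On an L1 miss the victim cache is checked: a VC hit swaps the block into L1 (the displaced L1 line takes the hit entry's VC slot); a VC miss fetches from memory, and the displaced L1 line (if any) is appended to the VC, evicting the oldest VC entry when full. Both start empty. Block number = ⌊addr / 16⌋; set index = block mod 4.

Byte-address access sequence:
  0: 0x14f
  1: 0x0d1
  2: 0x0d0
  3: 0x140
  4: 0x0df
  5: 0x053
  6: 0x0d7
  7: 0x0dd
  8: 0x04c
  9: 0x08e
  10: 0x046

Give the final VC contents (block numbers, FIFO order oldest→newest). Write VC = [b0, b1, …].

#0 0x14f→b20/s0 MISS; vc=[]
#1 0xd1→b13/s1 MISS; vc=[]
#2 0xd0→b13/s1 L1-HIT; vc=[]
#3 0x140→b20/s0 L1-HIT; vc=[]
#4 0xdf→b13/s1 L1-HIT; vc=[]
#5 0x53→b5/s1 MISS; vc=[13]
#6 0xd7→b13/s1 VC-HIT; vc=[5]
#7 0xdd→b13/s1 L1-HIT; vc=[5]
#8 0x4c→b4/s0 MISS; vc=[5,20]
#9 0x8e→b8/s0 MISS; vc=[5,20,4]
#10 0x46→b4/s0 VC-HIT; vc=[5,20,8]

VC = [5, 20, 8]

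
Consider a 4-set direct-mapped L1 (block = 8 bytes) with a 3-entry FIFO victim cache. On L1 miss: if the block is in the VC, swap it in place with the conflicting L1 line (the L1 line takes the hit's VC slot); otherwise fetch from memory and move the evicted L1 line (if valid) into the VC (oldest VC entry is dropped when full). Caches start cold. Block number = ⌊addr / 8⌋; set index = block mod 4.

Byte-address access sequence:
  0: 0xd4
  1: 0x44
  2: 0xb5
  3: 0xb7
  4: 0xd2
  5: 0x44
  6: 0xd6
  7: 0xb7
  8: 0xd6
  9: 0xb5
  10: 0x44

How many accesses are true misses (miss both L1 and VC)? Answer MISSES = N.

  [0] addr=0xd4 blk=26 s=2: MISS | VC []
  [1] addr=0x44 blk=8 s=0: MISS | VC []
  [2] addr=0xb5 blk=22 s=2: MISS | VC [26]
  [3] addr=0xb7 blk=22 s=2: L1-HIT | VC [26]
  [4] addr=0xd2 blk=26 s=2: VC-HIT | VC [22]
  [5] addr=0x44 blk=8 s=0: L1-HIT | VC [22]
  [6] addr=0xd6 blk=26 s=2: L1-HIT | VC [22]
  [7] addr=0xb7 blk=22 s=2: VC-HIT | VC [26]
  [8] addr=0xd6 blk=26 s=2: VC-HIT | VC [22]
  [9] addr=0xb5 blk=22 s=2: VC-HIT | VC [26]
  [10] addr=0x44 blk=8 s=0: L1-HIT | VC [26]

MISSES = 3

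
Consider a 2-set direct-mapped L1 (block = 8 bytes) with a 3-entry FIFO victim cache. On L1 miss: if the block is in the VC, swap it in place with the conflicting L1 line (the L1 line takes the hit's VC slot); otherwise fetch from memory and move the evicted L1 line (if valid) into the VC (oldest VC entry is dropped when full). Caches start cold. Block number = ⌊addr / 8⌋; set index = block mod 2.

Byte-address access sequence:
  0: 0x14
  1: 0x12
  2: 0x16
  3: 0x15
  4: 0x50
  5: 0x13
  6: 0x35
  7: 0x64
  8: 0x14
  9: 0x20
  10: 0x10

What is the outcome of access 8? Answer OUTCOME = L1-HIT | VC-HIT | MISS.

  [0] addr=0x14 blk=2 s=0: MISS | VC []
  [1] addr=0x12 blk=2 s=0: L1-HIT | VC []
  [2] addr=0x16 blk=2 s=0: L1-HIT | VC []
  [3] addr=0x15 blk=2 s=0: L1-HIT | VC []
  [4] addr=0x50 blk=10 s=0: MISS | VC [2]
  [5] addr=0x13 blk=2 s=0: VC-HIT | VC [10]
  [6] addr=0x35 blk=6 s=0: MISS | VC [10, 2]
  [7] addr=0x64 blk=12 s=0: MISS | VC [10, 2, 6]
  [8] addr=0x14 blk=2 s=0: VC-HIT | VC [10, 12, 6]
  [9] addr=0x20 blk=4 s=0: MISS | VC [12, 6, 2]
  [10] addr=0x10 blk=2 s=0: VC-HIT | VC [12, 6, 4]

OUTCOME = VC-HIT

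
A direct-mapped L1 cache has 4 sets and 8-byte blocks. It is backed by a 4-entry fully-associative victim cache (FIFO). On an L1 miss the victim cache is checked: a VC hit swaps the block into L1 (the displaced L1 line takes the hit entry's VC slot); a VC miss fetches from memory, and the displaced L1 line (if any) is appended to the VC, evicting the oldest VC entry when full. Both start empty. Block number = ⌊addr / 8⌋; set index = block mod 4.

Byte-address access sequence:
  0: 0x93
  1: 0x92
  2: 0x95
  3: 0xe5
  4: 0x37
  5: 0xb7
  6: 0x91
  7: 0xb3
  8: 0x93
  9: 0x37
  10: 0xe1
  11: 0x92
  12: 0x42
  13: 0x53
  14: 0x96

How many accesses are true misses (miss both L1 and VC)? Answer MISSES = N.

0: 0x93 (blk 18, set 2) → MISS  vc=[]
1: 0x92 (blk 18, set 2) → L1-HIT  vc=[]
2: 0x95 (blk 18, set 2) → L1-HIT  vc=[]
3: 0xe5 (blk 28, set 0) → MISS  vc=[]
4: 0x37 (blk 6, set 2) → MISS  vc=[18]
5: 0xb7 (blk 22, set 2) → MISS  vc=[18, 6]
6: 0x91 (blk 18, set 2) → VC-HIT  vc=[22, 6]
7: 0xb3 (blk 22, set 2) → VC-HIT  vc=[18, 6]
8: 0x93 (blk 18, set 2) → VC-HIT  vc=[22, 6]
9: 0x37 (blk 6, set 2) → VC-HIT  vc=[22, 18]
10: 0xe1 (blk 28, set 0) → L1-HIT  vc=[22, 18]
11: 0x92 (blk 18, set 2) → VC-HIT  vc=[22, 6]
12: 0x42 (blk 8, set 0) → MISS  vc=[22, 6, 28]
13: 0x53 (blk 10, set 2) → MISS  vc=[22, 6, 28, 18]
14: 0x96 (blk 18, set 2) → VC-HIT  vc=[22, 6, 28, 10]

MISSES = 6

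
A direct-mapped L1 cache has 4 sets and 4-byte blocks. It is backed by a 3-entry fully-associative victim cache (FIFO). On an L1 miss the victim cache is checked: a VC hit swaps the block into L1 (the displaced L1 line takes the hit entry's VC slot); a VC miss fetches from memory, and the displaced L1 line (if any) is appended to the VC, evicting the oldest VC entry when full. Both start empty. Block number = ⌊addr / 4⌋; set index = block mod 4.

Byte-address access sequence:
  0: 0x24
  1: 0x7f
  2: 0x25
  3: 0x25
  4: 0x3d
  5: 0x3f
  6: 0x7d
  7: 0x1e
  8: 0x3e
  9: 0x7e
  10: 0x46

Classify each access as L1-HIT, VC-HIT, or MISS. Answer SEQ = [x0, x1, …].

SEQ = [MISS, MISS, L1-HIT, L1-HIT, MISS, L1-HIT, VC-HIT, MISS, VC-HIT, VC-HIT, MISS]

0: 0x24 (blk 9, set 1) → MISS  vc=[]
1: 0x7f (blk 31, set 3) → MISS  vc=[]
2: 0x25 (blk 9, set 1) → L1-HIT  vc=[]
3: 0x25 (blk 9, set 1) → L1-HIT  vc=[]
4: 0x3d (blk 15, set 3) → MISS  vc=[31]
5: 0x3f (blk 15, set 3) → L1-HIT  vc=[31]
6: 0x7d (blk 31, set 3) → VC-HIT  vc=[15]
7: 0x1e (blk 7, set 3) → MISS  vc=[15, 31]
8: 0x3e (blk 15, set 3) → VC-HIT  vc=[7, 31]
9: 0x7e (blk 31, set 3) → VC-HIT  vc=[7, 15]
10: 0x46 (blk 17, set 1) → MISS  vc=[7, 15, 9]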